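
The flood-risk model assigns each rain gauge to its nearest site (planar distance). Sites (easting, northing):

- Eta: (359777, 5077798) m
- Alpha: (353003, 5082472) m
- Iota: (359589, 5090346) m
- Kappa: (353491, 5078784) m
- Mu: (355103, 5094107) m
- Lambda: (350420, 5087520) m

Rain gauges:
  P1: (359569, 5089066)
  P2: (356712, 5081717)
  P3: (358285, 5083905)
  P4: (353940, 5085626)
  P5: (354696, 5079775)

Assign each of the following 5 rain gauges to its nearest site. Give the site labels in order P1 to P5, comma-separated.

Iota, Alpha, Alpha, Alpha, Kappa

P1 → Iota (d²=1638800.00)
P2 → Alpha (d²=14326706.00)
P3 → Alpha (d²=29953013.00)
P4 → Alpha (d²=10825685.00)
P5 → Kappa (d²=2434106.00)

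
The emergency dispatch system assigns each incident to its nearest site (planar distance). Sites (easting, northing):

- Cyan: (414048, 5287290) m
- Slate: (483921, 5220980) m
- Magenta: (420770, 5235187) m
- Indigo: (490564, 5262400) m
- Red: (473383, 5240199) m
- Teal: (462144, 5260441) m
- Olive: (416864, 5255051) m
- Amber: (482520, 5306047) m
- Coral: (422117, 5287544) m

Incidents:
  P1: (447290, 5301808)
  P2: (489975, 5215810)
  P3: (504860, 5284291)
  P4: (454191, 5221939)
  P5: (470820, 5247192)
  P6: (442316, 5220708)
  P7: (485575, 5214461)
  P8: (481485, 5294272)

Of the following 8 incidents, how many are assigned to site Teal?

P1 → Coral
P2 → Slate
P3 → Indigo
P4 → Red
P5 → Red
P6 → Magenta
P7 → Slate
P8 → Amber
0 of the 8 go to Teal.

0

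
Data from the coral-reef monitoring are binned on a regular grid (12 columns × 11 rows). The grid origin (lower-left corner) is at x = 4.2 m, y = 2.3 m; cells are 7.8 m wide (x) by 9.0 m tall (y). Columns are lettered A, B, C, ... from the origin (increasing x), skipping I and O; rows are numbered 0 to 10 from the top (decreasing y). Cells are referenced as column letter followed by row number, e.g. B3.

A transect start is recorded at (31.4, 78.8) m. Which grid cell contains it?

Column index: ⌊(31.4 − 4.2) / 7.8⌋ = ⌊3.487⌋ = 3 → column D
Row offset from origin: ⌊(78.8 − 2.3) / 9.0⌋ = ⌊8.500⌋ = 8 → row 2 (counted from top)

D2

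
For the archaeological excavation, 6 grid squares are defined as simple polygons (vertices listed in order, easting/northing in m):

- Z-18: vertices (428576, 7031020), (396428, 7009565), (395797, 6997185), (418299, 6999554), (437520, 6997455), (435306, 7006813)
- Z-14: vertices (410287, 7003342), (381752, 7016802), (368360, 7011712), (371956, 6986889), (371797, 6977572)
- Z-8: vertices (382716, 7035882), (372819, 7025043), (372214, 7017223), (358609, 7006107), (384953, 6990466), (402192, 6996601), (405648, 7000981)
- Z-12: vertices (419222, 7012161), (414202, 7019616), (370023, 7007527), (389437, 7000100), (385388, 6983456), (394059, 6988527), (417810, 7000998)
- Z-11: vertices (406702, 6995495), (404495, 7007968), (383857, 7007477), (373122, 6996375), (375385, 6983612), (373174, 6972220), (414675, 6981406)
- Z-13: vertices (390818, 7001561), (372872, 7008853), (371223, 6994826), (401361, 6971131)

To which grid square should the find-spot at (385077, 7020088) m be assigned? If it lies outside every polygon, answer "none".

Cast a ray rightward from (385077, 7020088). For each polygon, the edges (by vertex number in listed order) whose endpoints lie on opposite sides of northing = 7020088, where each meets that height, and whether that is right or left of the point:
Z-18: 1–2 at easting≈412195.6 (right), 6–1 at easting≈431615.3 (right) → 2 crossings.
Z-14: no edge straddles that height → 0 crossings.
Z-8: 2–3 at easting≈372435.7 (left), 7–1 at easting≈393093.6 (right) → 1 crossing.
Z-12: no edge straddles that height → 0 crossings.
Z-11: no edge straddles that height → 0 crossings.
Z-13: no edge straddles that height → 0 crossings.
Only Z-8 has an odd count, so the point is inside Z-8.

Z-8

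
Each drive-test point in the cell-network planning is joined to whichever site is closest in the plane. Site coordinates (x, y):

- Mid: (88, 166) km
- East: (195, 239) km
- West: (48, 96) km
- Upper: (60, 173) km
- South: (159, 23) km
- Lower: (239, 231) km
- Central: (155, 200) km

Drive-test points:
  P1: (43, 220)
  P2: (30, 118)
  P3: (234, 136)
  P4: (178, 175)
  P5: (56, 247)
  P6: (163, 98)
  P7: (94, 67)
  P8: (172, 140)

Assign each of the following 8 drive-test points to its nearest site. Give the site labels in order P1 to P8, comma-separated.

P1 → Upper (d²=2498.00)
P2 → West (d²=808.00)
P3 → Lower (d²=9050.00)
P4 → Central (d²=1154.00)
P5 → Upper (d²=5492.00)
P6 → South (d²=5641.00)
P7 → West (d²=2957.00)
P8 → Central (d²=3889.00)

Upper, West, Lower, Central, Upper, South, West, Central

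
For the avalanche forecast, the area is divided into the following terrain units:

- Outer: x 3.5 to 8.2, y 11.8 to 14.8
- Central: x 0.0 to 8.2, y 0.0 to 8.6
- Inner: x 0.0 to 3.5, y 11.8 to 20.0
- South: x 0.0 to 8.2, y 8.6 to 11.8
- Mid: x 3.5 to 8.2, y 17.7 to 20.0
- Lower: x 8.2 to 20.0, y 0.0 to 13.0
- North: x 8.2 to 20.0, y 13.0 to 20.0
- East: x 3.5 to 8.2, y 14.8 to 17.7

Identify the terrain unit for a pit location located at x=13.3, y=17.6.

The point has x = 13.3 and y = 17.6.
Only North satisfies 8.2 ≤ x ≤ 20.0 and 13.0 ≤ y ≤ 20.0.

North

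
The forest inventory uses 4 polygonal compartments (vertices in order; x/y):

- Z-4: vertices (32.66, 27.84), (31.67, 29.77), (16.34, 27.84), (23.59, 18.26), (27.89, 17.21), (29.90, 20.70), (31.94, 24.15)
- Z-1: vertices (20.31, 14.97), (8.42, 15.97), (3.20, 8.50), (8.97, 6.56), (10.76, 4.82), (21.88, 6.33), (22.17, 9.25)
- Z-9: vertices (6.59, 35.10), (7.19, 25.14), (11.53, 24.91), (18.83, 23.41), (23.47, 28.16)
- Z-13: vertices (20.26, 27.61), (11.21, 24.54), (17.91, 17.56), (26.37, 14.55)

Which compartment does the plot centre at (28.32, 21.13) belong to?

Cast a ray rightward from (28.32, 21.13). For each polygon, the edges (by vertex number in listed order) whose endpoints lie on opposite sides of y = 21.13, where each meets that height, and whether that is right or left of the point:
Z-4: 3–4 at x≈21.418 (left), 6–7 at x≈30.154 (right) → 1 crossing.
Z-1: no edge straddles that height → 0 crossings.
Z-9: no edge straddles that height → 0 crossings.
Z-13: 2–3 at x≈14.483 (left), 4–1 at x≈23.292 (left) → 0 crossings.
Only Z-4 has an odd count, so the point is inside Z-4.

Z-4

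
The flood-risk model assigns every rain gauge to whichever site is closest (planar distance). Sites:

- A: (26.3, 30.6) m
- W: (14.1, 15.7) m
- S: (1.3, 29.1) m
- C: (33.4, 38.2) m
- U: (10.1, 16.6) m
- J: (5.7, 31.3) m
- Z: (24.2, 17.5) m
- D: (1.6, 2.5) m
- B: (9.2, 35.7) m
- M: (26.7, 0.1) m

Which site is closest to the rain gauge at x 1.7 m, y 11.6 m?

Squared distances to each site:
A: 966.160; W: 170.570; S: 306.410; C: 1712.450; U: 95.560; J: 404.090; Z: 541.060; D: 82.820; B: 637.060; M: 757.250.
Minimum at D.

D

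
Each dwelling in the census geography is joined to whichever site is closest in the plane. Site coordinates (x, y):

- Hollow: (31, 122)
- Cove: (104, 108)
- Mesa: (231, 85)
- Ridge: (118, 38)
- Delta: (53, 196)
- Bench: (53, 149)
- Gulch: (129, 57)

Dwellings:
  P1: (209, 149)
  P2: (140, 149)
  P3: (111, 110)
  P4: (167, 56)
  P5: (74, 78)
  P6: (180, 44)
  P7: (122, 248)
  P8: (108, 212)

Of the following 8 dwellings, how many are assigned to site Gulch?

2

P1 → Mesa
P2 → Cove
P3 → Cove
P4 → Gulch
P5 → Cove
P6 → Gulch
P7 → Delta
P8 → Delta
2 of the 8 go to Gulch.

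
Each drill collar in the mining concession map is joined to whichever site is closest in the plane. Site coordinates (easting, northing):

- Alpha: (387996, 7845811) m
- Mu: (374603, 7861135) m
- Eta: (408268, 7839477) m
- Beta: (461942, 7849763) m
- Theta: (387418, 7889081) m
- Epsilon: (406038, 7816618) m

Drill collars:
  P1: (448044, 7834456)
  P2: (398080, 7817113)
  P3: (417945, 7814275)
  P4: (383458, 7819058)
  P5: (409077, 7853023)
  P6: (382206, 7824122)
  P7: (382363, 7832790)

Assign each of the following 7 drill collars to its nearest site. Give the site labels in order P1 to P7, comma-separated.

P1 → Beta (d²=427458653.00)
P2 → Epsilon (d²=63574789.00)
P3 → Epsilon (d²=147266298.00)
P4 → Epsilon (d²=515810000.00)
P5 → Eta (d²=184148597.00)
P6 → Alpha (d²=503936821.00)
P7 → Alpha (d²=201277130.00)

Beta, Epsilon, Epsilon, Epsilon, Eta, Alpha, Alpha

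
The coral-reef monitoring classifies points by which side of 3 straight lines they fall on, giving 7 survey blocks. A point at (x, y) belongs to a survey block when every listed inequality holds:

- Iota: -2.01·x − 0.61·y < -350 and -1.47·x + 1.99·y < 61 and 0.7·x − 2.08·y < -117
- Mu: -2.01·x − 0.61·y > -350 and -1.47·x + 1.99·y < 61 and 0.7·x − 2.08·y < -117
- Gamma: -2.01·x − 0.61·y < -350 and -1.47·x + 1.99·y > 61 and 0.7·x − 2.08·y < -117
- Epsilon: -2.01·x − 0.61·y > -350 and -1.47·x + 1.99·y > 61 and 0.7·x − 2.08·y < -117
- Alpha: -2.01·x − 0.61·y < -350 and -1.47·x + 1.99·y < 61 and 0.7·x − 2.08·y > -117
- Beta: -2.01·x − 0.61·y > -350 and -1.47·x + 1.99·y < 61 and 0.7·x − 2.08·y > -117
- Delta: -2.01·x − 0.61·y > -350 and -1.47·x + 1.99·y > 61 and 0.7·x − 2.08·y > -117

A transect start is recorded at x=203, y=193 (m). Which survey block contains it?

Gamma

-2.01·203 − 0.61·193 = -525.760, which is < -350
-1.47·203 + 1.99·193 = 85.660, which is > 61
0.7·203 − 2.08·193 = -259.340, which is < -117
This sign pattern matches Gamma.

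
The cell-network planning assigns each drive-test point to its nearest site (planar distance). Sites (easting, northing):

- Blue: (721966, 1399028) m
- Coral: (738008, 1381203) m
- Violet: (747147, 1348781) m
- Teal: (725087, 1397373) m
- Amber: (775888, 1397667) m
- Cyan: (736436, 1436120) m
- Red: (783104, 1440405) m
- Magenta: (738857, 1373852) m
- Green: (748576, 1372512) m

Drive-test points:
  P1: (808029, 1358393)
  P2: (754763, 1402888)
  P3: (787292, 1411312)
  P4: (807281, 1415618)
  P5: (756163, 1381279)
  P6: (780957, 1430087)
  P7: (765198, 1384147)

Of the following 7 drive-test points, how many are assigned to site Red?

P1 → Amber
P2 → Amber
P3 → Amber
P4 → Red
P5 → Green
P6 → Red
P7 → Amber
2 of the 7 go to Red.

2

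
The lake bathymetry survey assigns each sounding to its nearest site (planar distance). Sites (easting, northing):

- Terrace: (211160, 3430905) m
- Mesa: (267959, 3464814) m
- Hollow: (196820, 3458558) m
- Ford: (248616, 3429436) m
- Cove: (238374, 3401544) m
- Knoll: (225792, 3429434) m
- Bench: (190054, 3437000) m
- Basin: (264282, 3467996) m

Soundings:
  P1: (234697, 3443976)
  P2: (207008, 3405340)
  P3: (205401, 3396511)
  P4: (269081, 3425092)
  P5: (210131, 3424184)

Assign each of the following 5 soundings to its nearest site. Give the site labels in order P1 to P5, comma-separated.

Knoll, Terrace, Cove, Ford, Terrace

P1 → Knoll (d²=290768789.00)
P2 → Terrace (d²=670808329.00)
P3 → Cove (d²=1112549818.00)
P4 → Ford (d²=437686561.00)
P5 → Terrace (d²=46230682.00)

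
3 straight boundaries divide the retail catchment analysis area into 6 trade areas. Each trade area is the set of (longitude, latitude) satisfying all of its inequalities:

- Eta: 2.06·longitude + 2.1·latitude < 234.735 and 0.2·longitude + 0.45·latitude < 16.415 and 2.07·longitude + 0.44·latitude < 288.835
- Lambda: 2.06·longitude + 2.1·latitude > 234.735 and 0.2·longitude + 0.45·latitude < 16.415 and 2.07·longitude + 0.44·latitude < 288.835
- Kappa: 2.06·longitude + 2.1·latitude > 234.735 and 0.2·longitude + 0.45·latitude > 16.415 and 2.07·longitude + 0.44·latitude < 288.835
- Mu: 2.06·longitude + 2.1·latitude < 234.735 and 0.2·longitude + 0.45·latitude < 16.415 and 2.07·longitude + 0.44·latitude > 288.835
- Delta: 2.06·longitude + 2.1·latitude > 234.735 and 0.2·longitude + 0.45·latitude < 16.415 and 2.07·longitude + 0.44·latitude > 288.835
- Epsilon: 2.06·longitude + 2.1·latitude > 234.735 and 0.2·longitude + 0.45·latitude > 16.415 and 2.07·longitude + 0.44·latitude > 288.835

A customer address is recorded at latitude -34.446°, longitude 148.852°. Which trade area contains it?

Mu

2.06·148.852 + 2.1·-34.446 = 234.299, which is < 234.735
0.2·148.852 + 0.45·-34.446 = 14.270, which is < 16.415
2.07·148.852 + 0.44·-34.446 = 292.967, which is > 288.835
This sign pattern matches Mu.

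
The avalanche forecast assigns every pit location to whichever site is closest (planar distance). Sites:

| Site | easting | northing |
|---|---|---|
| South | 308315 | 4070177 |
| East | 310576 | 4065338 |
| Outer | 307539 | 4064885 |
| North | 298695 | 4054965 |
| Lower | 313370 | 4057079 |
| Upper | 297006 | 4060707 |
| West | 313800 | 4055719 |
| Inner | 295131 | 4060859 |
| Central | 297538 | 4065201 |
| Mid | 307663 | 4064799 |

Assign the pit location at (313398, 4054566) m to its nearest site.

West

Squared distances to each site:
South: 269540210.000; East: 123999668.000; Outer: 140809642.000; North: 216337410.000; Lower: 6315953.000; Upper: 306409545.000; West: 1491013.000; Inner: 373285138.000; Central: 364642825.000; Mid: 137604514.000.
Minimum at West.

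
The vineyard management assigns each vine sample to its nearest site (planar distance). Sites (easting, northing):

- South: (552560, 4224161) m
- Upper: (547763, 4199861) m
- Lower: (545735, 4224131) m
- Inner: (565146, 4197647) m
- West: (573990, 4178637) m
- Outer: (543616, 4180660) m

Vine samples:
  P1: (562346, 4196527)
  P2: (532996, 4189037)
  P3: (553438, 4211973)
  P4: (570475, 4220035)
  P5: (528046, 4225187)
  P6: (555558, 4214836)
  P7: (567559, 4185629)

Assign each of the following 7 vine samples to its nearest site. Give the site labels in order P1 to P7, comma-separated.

Inner, Outer, South, South, Lower, South, West

P1 → Inner (d²=9094400.00)
P2 → Outer (d²=182958529.00)
P3 → South (d²=149318228.00)
P4 → South (d²=337971101.00)
P5 → Lower (d²=314015857.00)
P6 → South (d²=95943629.00)
P7 → West (d²=90245825.00)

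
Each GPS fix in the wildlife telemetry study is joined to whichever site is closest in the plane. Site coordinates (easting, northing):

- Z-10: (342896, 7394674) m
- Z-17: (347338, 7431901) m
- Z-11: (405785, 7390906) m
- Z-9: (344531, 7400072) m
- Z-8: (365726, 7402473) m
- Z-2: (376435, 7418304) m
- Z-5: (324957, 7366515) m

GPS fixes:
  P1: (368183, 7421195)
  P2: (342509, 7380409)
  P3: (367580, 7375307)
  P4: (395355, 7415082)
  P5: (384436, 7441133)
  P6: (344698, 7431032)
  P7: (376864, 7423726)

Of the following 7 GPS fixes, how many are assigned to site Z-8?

P1 → Z-2
P2 → Z-10
P3 → Z-8
P4 → Z-2
P5 → Z-2
P6 → Z-17
P7 → Z-2
1 of the 7 goes to Z-8.

1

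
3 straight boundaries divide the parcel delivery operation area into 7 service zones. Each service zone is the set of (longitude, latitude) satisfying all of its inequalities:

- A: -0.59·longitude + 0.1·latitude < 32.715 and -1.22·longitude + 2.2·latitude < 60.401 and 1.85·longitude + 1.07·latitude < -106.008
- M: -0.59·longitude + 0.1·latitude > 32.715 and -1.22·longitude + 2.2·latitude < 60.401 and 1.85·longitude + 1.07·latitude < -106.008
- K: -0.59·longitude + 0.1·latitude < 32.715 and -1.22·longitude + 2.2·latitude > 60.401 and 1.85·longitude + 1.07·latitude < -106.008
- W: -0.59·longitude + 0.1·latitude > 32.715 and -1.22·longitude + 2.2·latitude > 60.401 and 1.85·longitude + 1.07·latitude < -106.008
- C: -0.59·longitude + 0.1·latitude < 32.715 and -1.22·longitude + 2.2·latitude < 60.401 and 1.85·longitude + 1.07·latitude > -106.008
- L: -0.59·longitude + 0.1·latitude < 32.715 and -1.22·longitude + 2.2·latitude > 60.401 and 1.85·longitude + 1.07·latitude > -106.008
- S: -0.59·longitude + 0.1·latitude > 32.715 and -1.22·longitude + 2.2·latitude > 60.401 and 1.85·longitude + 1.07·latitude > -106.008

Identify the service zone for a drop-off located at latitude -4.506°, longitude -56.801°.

M

-0.59·-56.801 + 0.1·-4.506 = 33.062, which is > 32.715
-1.22·-56.801 + 2.2·-4.506 = 59.384, which is < 60.401
1.85·-56.801 + 1.07·-4.506 = -109.903, which is < -106.008
This sign pattern matches M.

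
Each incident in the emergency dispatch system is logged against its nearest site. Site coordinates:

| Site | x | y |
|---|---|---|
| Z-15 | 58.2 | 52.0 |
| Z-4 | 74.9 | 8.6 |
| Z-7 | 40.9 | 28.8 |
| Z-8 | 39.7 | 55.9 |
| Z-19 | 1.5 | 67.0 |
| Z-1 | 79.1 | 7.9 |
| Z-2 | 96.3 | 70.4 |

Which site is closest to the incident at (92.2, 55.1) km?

Squared distances to each site:
Z-15: 1165.610; Z-4: 2461.540; Z-7: 3323.380; Z-8: 2756.890; Z-19: 8368.100; Z-1: 2399.450; Z-2: 250.900.
Minimum at Z-2.

Z-2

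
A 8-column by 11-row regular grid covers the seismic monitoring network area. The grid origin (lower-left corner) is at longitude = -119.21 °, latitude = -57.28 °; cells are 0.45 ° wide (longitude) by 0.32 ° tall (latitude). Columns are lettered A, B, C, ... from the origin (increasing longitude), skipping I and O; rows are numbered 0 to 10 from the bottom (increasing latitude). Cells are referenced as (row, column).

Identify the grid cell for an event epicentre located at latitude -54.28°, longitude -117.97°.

(9, C)

Column index: ⌊(-117.97 − -119.21) / 0.45⌋ = ⌊2.756⌋ = 2 → column C
Row offset from origin: ⌊(-54.28 − -57.28) / 0.32⌋ = ⌊9.375⌋ = 9 → row 9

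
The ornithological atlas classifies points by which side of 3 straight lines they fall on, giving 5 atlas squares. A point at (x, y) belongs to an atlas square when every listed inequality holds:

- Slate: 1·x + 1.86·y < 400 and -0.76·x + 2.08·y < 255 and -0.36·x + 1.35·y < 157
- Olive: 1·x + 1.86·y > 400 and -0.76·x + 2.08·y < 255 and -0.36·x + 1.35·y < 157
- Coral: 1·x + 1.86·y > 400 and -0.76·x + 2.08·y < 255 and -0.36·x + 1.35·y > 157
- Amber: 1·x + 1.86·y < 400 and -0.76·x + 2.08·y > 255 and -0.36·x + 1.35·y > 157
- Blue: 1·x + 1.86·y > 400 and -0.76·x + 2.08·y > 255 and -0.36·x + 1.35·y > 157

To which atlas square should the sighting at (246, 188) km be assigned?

1·246 + 1.86·188 = 595.680, which is > 400
-0.76·246 + 2.08·188 = 204.080, which is < 255
-0.36·246 + 1.35·188 = 165.240, which is > 157
This sign pattern matches Coral.

Coral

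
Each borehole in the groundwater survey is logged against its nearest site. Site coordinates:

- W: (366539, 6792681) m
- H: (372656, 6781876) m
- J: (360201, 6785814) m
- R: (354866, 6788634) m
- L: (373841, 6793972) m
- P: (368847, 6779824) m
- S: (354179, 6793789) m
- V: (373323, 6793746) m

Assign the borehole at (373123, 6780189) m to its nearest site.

H

Squared distances to each site:
W: 199399120.000; H: 3064058.000; J: 198618709.000; R: 404636074.000; L: 190486613.000; P: 18417401.000; S: 543835136.000; V: 183832249.000.
Minimum at H.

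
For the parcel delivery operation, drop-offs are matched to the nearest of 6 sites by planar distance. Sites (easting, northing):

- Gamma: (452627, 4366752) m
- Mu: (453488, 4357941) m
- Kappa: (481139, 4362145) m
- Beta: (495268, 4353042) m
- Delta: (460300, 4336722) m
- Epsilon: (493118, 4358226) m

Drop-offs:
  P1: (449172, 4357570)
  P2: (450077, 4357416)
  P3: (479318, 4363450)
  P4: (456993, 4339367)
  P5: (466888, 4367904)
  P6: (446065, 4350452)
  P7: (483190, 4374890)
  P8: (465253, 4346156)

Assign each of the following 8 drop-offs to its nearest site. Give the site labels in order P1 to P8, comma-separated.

P1 → Mu (d²=18765497.00)
P2 → Mu (d²=11910546.00)
P3 → Kappa (d²=5019066.00)
P4 → Delta (d²=17932274.00)
P5 → Gamma (d²=204703225.00)
P6 → Mu (d²=111186050.00)
P7 → Kappa (d²=166641626.00)
P8 → Delta (d²=113532565.00)

Mu, Mu, Kappa, Delta, Gamma, Mu, Kappa, Delta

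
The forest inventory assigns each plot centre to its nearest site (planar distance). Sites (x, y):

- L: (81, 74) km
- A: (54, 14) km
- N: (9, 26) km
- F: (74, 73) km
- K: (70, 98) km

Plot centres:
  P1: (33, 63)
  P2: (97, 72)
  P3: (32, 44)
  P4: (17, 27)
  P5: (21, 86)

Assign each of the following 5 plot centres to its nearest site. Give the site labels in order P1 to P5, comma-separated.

F, L, N, N, K

P1 → F (d²=1781.00)
P2 → L (d²=260.00)
P3 → N (d²=853.00)
P4 → N (d²=65.00)
P5 → K (d²=2545.00)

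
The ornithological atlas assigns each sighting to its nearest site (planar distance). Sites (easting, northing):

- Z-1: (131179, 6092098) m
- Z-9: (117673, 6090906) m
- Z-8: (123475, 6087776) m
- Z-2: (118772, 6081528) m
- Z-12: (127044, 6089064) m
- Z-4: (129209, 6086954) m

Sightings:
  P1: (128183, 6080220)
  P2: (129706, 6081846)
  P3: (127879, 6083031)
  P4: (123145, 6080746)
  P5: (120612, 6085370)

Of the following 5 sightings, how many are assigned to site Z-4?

3

P1 → Z-4
P2 → Z-4
P3 → Z-4
P4 → Z-2
P5 → Z-8
3 of the 5 go to Z-4.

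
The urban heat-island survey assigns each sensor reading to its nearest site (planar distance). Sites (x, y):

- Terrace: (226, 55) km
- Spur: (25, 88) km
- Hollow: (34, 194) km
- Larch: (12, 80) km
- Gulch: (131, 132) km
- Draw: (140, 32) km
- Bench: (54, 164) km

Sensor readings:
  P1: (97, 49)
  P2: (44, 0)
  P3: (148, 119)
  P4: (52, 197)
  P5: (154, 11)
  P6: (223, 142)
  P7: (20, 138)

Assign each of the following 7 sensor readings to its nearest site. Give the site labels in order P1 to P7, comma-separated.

P1 → Draw (d²=2138.00)
P2 → Larch (d²=7424.00)
P3 → Gulch (d²=458.00)
P4 → Hollow (d²=333.00)
P5 → Draw (d²=637.00)
P6 → Terrace (d²=7578.00)
P7 → Bench (d²=1832.00)

Draw, Larch, Gulch, Hollow, Draw, Terrace, Bench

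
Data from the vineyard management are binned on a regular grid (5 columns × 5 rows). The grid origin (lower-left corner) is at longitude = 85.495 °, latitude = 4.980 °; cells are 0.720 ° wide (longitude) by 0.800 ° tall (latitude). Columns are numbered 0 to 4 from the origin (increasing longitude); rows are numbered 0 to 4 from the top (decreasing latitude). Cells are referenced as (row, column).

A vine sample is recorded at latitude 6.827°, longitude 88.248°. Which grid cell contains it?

Column index: ⌊(88.248 − 85.495) / 0.720⌋ = ⌊3.824⌋ = 3
Row offset from origin: ⌊(6.827 − 4.980) / 0.800⌋ = ⌊2.309⌋ = 2 → row 2 (counted from top)

(2, 3)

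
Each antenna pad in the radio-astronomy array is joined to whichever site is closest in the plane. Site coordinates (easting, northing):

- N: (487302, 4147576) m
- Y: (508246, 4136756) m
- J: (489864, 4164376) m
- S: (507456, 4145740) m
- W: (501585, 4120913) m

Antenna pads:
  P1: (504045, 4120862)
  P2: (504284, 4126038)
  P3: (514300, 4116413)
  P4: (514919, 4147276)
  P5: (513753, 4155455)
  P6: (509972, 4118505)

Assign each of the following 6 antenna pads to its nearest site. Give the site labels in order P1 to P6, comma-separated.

W, W, W, S, S, W

P1 → W (d²=6054201.00)
P2 → W (d²=33550226.00)
P3 → W (d²=181921225.00)
P4 → S (d²=58055665.00)
P5 → S (d²=134033434.00)
P6 → W (d²=76140233.00)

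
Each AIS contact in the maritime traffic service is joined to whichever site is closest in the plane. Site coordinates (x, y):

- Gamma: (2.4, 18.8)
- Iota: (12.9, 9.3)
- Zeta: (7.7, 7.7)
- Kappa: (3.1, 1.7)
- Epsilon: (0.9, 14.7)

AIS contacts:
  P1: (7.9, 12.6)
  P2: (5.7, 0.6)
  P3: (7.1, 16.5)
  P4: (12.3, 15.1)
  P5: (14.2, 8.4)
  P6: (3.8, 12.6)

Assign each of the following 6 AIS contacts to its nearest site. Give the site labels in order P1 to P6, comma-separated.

Zeta, Kappa, Gamma, Iota, Iota, Epsilon

P1 → Zeta (d²=24.05)
P2 → Kappa (d²=7.97)
P3 → Gamma (d²=27.38)
P4 → Iota (d²=34.00)
P5 → Iota (d²=2.50)
P6 → Epsilon (d²=12.82)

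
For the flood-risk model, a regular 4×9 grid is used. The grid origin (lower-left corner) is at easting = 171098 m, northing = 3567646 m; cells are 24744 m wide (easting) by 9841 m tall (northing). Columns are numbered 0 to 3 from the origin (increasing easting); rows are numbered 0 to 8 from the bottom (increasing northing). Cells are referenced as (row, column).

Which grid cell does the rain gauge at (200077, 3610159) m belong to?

Column index: ⌊(200077 − 171098) / 24744⌋ = ⌊1.171⌋ = 1
Row offset from origin: ⌊(3610159 − 3567646) / 9841⌋ = ⌊4.320⌋ = 4 → row 4

(4, 1)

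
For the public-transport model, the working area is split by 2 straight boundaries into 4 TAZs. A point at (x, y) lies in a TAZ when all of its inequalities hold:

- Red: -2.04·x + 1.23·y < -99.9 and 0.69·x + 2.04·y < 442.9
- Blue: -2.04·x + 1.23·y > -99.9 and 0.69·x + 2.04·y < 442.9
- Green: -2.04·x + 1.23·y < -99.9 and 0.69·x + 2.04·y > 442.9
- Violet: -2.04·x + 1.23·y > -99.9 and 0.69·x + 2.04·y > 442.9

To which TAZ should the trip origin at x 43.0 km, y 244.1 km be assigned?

-2.04·43.0 + 1.23·244.1 = 212.523, which is > -99.9
0.69·43.0 + 2.04·244.1 = 527.634, which is > 442.9
This sign pattern matches Violet.

Violet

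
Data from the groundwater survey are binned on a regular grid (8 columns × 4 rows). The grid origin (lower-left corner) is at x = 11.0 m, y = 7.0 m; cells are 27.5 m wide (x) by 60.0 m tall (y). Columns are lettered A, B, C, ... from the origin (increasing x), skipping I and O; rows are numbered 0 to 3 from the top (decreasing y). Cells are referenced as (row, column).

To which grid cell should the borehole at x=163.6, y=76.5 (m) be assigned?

Column index: ⌊(163.6 − 11.0) / 27.5⌋ = ⌊5.549⌋ = 5 → column F
Row offset from origin: ⌊(76.5 − 7.0) / 60.0⌋ = ⌊1.158⌋ = 1 → row 2 (counted from top)

(2, F)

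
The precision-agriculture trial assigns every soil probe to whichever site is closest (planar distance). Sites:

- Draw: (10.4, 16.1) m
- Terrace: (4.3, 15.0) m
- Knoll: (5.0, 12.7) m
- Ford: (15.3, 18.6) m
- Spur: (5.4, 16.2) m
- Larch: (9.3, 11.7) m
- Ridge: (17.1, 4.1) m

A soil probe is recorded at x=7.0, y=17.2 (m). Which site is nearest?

Spur

Squared distances to each site:
Draw: 12.770; Terrace: 12.130; Knoll: 24.250; Ford: 70.850; Spur: 3.560; Larch: 35.540; Ridge: 273.620.
Minimum at Spur.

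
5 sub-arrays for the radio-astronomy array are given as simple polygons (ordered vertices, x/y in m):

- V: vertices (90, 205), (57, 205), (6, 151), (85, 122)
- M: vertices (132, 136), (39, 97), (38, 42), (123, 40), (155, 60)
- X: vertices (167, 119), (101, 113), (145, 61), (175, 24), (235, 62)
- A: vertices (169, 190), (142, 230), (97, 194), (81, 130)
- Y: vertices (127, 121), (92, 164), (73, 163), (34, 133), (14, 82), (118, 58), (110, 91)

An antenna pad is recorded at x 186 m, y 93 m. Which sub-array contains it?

X

Cast a ray rightward from (186, 93). For each polygon, the edges (by vertex number in listed order) whose endpoints lie on opposite sides of y = 93, where each meets that height, and whether that is right or left of the point:
V: no edge straddles that height → 0 crossings.
M: 2–3 at x≈38.9 (left), 5–1 at x≈145.0 (left) → 0 crossings.
X: 2–3 at x≈117.9 (left), 5–1 at x≈198.0 (right) → 1 crossing.
A: no edge straddles that height → 0 crossings.
Y: 4–5 at x≈18.3 (left), 7–1 at x≈111.1 (left) → 0 crossings.
Only X has an odd count, so the point is inside X.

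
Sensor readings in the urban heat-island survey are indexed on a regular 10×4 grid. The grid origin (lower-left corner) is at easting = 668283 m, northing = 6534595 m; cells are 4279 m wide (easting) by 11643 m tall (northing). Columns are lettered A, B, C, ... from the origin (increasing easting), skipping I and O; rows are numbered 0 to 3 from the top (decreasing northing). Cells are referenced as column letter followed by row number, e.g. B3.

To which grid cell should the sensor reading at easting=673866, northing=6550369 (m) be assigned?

B2

Column index: ⌊(673866 − 668283) / 4279⌋ = ⌊1.305⌋ = 1 → column B
Row offset from origin: ⌊(6550369 − 6534595) / 11643⌋ = ⌊1.355⌋ = 1 → row 2 (counted from top)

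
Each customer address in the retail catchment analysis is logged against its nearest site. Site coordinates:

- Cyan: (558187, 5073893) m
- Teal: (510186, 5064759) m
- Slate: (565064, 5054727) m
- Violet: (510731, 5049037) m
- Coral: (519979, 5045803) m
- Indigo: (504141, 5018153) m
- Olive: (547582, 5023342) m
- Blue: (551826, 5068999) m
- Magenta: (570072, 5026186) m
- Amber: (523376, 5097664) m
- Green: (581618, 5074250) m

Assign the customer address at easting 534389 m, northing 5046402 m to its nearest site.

Squared distances to each site:
Cyan: 1322099885.000; Teal: 922764658.000; Slate: 1010261250.000; Violet: 566644189.000; Coral: 208006901.000; Indigo: 1712947505.000; Olive: 705818849.000; Blue: 814673378.000; Magenta: 1681963145.000; Amber: 2749078813.000; Green: 3006089545.000.
Minimum at Coral.

Coral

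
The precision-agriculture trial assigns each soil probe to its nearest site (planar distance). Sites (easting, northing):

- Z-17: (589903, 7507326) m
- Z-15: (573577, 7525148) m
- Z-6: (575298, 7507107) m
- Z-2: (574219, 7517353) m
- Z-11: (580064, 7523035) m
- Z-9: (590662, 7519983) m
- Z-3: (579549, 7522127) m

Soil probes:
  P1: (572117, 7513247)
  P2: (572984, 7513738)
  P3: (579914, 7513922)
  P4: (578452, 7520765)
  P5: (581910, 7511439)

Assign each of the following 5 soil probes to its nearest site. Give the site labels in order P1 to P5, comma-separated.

Z-2, Z-2, Z-2, Z-3, Z-6

P1 → Z-2 (d²=21277640.00)
P2 → Z-2 (d²=14593450.00)
P3 → Z-2 (d²=44204786.00)
P4 → Z-3 (d²=3058453.00)
P5 → Z-6 (d²=62484768.00)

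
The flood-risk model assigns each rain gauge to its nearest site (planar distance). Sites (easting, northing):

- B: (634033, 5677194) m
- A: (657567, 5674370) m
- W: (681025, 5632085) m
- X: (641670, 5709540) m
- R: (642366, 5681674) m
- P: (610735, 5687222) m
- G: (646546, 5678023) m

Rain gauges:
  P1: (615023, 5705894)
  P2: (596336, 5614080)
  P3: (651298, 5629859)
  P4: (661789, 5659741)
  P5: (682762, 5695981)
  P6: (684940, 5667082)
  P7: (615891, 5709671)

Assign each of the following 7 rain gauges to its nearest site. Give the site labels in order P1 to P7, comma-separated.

P, B, W, A, A, A, P

P1 → P (d²=367030528.00)
P2 → B (d²=5404440805.00)
P3 → W (d²=888649605.00)
P4 → A (d²=231832925.00)
P5 → A (d²=1101823346.00)
P6 → A (d²=802396073.00)
P7 → P (d²=530541937.00)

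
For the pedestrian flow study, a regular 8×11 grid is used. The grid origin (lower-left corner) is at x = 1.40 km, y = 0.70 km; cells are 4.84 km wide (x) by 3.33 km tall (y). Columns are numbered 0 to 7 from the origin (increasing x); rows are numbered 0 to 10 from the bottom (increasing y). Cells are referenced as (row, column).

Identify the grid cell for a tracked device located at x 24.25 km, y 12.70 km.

Column index: ⌊(24.25 − 1.40) / 4.84⌋ = ⌊4.721⌋ = 4
Row offset from origin: ⌊(12.70 − 0.70) / 3.33⌋ = ⌊3.604⌋ = 3 → row 3

(3, 4)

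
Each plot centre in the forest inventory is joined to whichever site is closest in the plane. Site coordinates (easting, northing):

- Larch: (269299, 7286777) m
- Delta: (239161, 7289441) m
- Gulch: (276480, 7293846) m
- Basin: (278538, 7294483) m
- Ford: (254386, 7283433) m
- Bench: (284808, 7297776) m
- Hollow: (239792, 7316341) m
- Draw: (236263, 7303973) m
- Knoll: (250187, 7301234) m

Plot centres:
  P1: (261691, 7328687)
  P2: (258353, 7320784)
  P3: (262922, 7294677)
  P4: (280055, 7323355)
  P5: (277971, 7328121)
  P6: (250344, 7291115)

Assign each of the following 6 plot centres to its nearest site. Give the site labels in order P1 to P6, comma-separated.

P1 → Hollow (d²=631989917.00)
P2 → Hollow (d²=364250970.00)
P3 → Larch (d²=103076129.00)
P4 → Bench (d²=676876250.00)
P5 → Bench (d²=967563594.00)
P6 → Ford (d²=75350888.00)

Hollow, Hollow, Larch, Bench, Bench, Ford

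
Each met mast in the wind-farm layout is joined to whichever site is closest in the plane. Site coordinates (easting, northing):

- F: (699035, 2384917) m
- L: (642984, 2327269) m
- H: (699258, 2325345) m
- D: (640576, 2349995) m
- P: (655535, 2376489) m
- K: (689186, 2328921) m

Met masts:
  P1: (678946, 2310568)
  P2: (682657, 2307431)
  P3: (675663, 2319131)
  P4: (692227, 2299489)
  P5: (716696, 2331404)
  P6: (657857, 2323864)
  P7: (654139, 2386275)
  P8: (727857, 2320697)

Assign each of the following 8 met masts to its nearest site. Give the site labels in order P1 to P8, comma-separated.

K, K, K, H, H, L, P, H

P1 → K (d²=441690209.00)
P2 → K (d²=504447941.00)
P3 → K (d²=278715629.00)
P4 → H (d²=717967697.00)
P5 → H (d²=340795325.00)
P6 → L (d²=232800154.00)
P7 → P (d²=97714612.00)
P8 → H (d²=839506705.00)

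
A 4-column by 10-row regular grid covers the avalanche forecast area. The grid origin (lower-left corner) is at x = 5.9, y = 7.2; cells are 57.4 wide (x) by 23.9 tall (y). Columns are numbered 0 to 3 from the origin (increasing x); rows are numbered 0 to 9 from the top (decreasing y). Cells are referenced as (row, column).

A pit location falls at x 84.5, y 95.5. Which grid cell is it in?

Column index: ⌊(84.5 − 5.9) / 57.4⌋ = ⌊1.369⌋ = 1
Row offset from origin: ⌊(95.5 − 7.2) / 23.9⌋ = ⌊3.695⌋ = 3 → row 6 (counted from top)

(6, 1)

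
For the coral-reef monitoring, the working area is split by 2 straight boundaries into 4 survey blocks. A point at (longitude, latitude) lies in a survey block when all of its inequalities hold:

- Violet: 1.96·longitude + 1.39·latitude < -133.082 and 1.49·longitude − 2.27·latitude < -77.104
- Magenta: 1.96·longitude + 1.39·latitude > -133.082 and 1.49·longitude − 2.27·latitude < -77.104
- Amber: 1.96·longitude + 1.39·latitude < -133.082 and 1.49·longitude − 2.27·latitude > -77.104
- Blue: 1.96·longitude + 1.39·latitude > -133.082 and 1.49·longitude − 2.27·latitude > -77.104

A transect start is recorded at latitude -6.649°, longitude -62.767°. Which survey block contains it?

Magenta

1.96·-62.767 + 1.39·-6.649 = -132.265, which is > -133.082
1.49·-62.767 − 2.27·-6.649 = -78.430, which is < -77.104
This sign pattern matches Magenta.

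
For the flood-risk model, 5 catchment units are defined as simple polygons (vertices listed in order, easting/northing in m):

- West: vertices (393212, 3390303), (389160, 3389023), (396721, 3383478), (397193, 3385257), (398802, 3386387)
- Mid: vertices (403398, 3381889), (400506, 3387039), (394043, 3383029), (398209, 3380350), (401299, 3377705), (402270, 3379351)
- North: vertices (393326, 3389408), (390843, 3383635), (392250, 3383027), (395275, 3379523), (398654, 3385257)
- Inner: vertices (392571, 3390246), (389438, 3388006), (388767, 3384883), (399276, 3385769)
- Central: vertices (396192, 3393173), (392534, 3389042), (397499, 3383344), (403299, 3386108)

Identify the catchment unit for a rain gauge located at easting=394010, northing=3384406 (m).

Cast a ray rightward from (394010, 3384406). For each polygon, the edges (by vertex number in listed order) whose endpoints lie on opposite sides of northing = 3384406, where each meets that height, and whether that is right or left of the point:
West: 2–3 at easting≈395455.6 (right), 3–4 at easting≈396967.2 (right) → 2 crossings.
Mid: 1–2 at easting≈401984.6 (right), 2–3 at easting≈396262.3 (right) → 2 crossings.
North: 1–2 at easting≈391174.6 (left), 4–5 at easting≈398152.5 (right) → 1 crossing.
Inner: no edge straddles that height → 0 crossings.
Central: 2–3 at easting≈396573.6 (right), 3–4 at easting≈399727.5 (right) → 2 crossings.
Only North has an odd count, so the point is inside North.

North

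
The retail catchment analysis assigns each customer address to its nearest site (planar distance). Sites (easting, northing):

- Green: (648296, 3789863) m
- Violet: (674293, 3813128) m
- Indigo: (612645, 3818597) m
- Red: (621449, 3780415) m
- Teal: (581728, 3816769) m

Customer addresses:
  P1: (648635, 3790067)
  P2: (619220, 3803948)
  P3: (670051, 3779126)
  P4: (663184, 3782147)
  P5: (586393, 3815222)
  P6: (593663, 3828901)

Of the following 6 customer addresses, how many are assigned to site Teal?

P1 → Green
P2 → Indigo
P3 → Green
P4 → Green
P5 → Teal
P6 → Teal
2 of the 6 go to Teal.

2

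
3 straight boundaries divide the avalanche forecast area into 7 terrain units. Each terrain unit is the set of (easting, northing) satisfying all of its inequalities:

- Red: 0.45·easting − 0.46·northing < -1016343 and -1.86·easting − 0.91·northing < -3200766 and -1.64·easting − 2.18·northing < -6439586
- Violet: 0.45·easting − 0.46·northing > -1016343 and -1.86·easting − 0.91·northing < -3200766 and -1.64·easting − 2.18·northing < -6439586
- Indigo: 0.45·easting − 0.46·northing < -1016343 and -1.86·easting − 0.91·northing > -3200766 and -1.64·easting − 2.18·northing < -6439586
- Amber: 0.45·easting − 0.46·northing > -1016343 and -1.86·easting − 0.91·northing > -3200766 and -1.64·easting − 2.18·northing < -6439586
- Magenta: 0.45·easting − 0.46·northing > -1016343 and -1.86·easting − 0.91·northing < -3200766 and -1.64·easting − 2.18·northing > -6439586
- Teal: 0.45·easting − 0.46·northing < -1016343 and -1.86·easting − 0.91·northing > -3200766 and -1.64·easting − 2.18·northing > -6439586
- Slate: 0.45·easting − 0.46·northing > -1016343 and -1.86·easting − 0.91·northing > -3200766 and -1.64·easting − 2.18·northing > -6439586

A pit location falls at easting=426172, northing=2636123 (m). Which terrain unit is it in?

0.45·426172 − 0.46·2636123 = -1020839.180, which is < -1016343
-1.86·426172 − 0.91·2636123 = -3191551.850, which is > -3200766
-1.64·426172 − 2.18·2636123 = -6445670.220, which is < -6439586
This sign pattern matches Indigo.

Indigo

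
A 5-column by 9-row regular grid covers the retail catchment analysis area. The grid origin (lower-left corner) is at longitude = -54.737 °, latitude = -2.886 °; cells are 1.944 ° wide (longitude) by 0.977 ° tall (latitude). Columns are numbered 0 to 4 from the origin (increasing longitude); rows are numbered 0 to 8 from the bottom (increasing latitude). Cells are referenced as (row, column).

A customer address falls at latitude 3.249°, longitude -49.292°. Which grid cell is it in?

(6, 2)

Column index: ⌊(-49.292 − -54.737) / 1.944⌋ = ⌊2.801⌋ = 2
Row offset from origin: ⌊(3.249 − -2.886) / 0.977⌋ = ⌊6.279⌋ = 6 → row 6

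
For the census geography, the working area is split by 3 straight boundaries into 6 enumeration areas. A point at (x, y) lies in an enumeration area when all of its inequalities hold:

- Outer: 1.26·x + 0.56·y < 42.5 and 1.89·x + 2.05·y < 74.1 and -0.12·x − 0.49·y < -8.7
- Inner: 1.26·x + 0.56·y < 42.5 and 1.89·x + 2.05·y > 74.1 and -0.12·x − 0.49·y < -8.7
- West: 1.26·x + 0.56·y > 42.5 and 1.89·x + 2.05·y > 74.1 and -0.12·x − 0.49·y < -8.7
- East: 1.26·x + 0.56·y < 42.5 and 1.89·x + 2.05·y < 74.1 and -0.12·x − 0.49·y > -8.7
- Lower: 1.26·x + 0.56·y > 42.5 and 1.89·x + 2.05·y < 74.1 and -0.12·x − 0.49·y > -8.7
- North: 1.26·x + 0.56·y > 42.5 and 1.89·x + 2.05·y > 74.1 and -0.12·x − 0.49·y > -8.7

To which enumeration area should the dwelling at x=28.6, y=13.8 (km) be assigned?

1.26·28.6 + 0.56·13.8 = 43.764, which is > 42.5
1.89·28.6 + 2.05·13.8 = 82.344, which is > 74.1
-0.12·28.6 − 0.49·13.8 = -10.194, which is < -8.7
This sign pattern matches West.

West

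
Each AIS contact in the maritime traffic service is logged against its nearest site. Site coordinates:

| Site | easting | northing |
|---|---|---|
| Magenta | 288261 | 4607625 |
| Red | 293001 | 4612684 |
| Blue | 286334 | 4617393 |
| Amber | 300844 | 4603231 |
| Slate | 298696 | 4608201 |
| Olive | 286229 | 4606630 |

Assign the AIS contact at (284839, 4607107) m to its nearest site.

Squared distances to each site:
Magenta: 11978408.000; Red: 97721173.000; Blue: 108036821.000; Amber: 271183401.000; Slate: 193213285.000; Olive: 2159629.000.
Minimum at Olive.

Olive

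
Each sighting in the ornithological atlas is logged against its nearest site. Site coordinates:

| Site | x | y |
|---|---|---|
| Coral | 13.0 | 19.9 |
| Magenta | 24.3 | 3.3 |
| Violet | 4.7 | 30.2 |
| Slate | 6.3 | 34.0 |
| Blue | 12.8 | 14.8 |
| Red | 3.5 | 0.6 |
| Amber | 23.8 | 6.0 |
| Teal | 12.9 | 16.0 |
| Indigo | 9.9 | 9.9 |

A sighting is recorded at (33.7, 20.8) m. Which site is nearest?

Amber

Squared distances to each site:
Coral: 429.300; Magenta: 394.610; Violet: 929.360; Slate: 925.000; Blue: 472.810; Red: 1320.080; Amber: 317.050; Teal: 455.680; Indigo: 685.250.
Minimum at Amber.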